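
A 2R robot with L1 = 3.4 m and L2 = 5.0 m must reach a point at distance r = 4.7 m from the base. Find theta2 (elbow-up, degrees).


cos(theta2) = (r^2 - L1^2 - L2^2) / (2*L1*L2)
cos(theta2) = (22.09 - 11.56 - 25.0) / 34.0
cos(theta2) = -0.425588
theta2 = 115.1879 degrees


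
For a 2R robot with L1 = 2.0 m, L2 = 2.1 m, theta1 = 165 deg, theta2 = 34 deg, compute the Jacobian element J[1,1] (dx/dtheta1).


J[1,1] = -L1*sin(t1) - L2*sin(t1+t2)
= -2.0*sin(165) - 2.1*sin(199)
= 0.1661


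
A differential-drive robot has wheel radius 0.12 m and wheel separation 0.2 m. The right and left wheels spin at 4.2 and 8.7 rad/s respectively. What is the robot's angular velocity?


vR = r*wR = 0.12*4.2 = 0.504 m/s
vL = r*wL = 0.12*8.7 = 1.044 m/s
v = (vR+vL)/2 = 0.774 m/s
omega = (vR-vL)/L = -2.7 rad/s
angular velocity = -2.7 rad/s


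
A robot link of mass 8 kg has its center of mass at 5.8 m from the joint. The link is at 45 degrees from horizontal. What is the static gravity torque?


tau = m*g*L*cos(angle)
= 8 * 9.81 * 5.8 * cos(45 deg)
= 8 * 9.81 * 5.8 * 0.7071
= 321.8637 Nm


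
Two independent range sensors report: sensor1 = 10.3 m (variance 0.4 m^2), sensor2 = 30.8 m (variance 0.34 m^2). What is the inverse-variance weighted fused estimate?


w1 = (1/var1) / (1/var1 + 1/var2)
   = 2.5 / (2.5 + 2.9412) = 0.4595
w2 = 1 - w1 = 0.5405
fused = w1*s1 + w2*s2 = 4.7324 + 16.6486
= 21.3811 m


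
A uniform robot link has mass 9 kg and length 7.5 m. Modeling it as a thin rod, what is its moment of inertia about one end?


I = (1/3) * m * L^2
= (1/3) * 9 * 7.5^2
= 0.333333 * 9 * 56.25
= 168.75 kg*m^2


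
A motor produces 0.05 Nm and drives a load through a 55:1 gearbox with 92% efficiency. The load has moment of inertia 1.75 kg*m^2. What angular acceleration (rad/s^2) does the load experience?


tau_out = tau_motor * N * eta
= 0.05 * 55 * 0.92 = 2.53 Nm
alpha = tau_out / I = 2.53 / 1.75
= 1.4457 rad/s^2


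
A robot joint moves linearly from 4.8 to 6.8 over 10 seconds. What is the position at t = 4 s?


s = t/T = 4/10 = 0.4
p(t) = p0 + (pf-p0)*s
= 4.8 + (6.8 - 4.8) * 0.4
= 5.6


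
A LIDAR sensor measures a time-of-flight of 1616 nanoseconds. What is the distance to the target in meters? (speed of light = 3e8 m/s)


tof = 1616 ns = 1.616e-06 s
dist = c * tof / 2
= 3e8 * 1.616e-06 / 2
= 242.4 m


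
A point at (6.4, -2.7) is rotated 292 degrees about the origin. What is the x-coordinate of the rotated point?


x' = x*cos(theta) - y*sin(theta)
cos(292 deg) = 0.3746, sin(292 deg) = -0.9272
x' = 6.4 * 0.3746 - -2.7 * -0.9272
= 2.3975 - 2.5034
= -0.1059


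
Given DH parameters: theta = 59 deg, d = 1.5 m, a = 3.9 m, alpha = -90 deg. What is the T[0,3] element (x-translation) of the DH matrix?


T[0,3] = a * cos(theta)
= 3.9 * cos(59 deg)
= 3.9 * 0.515
= 2.0086


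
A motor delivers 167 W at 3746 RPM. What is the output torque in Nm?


omega = 3746 * 2*pi/60 = 392.2802 rad/s
tau = P / omega = 167 / 392.2802
= 0.4257 Nm


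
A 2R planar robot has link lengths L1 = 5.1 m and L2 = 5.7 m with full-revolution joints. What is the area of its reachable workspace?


r_max = L1 + L2 = 10.8 m
r_min = |L1 - L2| = 0.6 m
Area = pi*(r_max^2 - r_min^2)
= pi*(116.64 - 0.36)
= pi * 116.28
= 365.3044 m^2


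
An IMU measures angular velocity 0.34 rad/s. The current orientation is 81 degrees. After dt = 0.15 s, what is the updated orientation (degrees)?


delta_theta = w * dt = 0.34 * 0.15 = 0.051 rad
= 2.9221 deg
theta_new = 81 + 2.9221 = 83.9221 deg


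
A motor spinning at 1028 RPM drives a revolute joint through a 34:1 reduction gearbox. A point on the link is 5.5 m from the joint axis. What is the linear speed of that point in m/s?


omega_motor = 1028 * 2*pi/60 = 107.6519 rad/s
omega_joint = omega_motor / 34 = 3.1662 rad/s
v = omega_joint * r = 3.1662 * 5.5
= 17.4143 m/s


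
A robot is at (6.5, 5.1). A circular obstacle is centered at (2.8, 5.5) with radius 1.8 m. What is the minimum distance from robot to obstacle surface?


center_dist = sqrt((6.5-2.8)^2 + (5.1-5.5)^2)
= sqrt(13.69 + 0.16)
= 3.7216
min_dist = center_dist - radius = 3.7216 - 1.8 = 1.9216 m


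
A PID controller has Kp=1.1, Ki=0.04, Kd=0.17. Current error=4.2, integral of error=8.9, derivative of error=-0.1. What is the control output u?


u = Kp*e + Ki*int(e) + Kd*de/dt
= 1.1*4.2 + 0.04*8.9 + 0.17*(-0.1)
= 4.62 + 0.356 + -0.017
= 4.959


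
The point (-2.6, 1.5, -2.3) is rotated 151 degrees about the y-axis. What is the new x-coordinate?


Rotation about y-axis: x' = x*cos(theta) + z*sin(theta)
= -2.6 * -0.8746 + -2.3 * 0.4848
= 1.1589


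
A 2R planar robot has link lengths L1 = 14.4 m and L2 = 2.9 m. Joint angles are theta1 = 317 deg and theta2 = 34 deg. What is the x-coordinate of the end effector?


Convert angles to radians: theta1 = 5.5327, theta2 = 0.5934
x = L1*cos(theta1) + L2*cos(theta1+theta2)
x = 10.5315 + 2.8643
x = 13.3958


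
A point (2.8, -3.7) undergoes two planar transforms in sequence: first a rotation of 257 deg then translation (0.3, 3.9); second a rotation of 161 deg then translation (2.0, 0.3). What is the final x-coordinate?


After transform 1:
x1 = cos(257)*2.8 - sin(257)*-3.7 + 0.3 = -3.935
y1 = sin(257)*2.8 + cos(257)*-3.7 + 3.9 = 2.0041
After transform 2:
x2 = cos(161)*-3.935 - sin(161)*2.0041 + 2.0
= 5.0682


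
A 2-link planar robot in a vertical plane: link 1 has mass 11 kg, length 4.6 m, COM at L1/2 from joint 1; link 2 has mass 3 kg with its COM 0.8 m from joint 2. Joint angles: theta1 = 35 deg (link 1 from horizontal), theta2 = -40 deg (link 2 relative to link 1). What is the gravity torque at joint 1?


Horizontal distance from joint 1 to link-1 COM:
  x_c1 = (L1/2)*cos(t1) = 2.3 * 0.8192 = 1.884 m
Horizontal distance from joint 1 to link-2 COM:
  x_c2 = L1*cos(t1) + Lc2*cos(t1+t2)
       = 4.6*0.8192 + 0.8*0.9962 = 4.5651 m
tau1 = m1*g*x_c1 + m2*g*x_c2
     = 11*9.81*1.884 + 3*9.81*4.5651
     = 203.3078 + 134.3496
     = 337.6574 Nm


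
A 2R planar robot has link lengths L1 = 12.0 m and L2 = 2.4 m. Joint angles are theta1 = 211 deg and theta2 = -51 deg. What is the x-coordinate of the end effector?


Convert angles to radians: theta1 = 3.6826, theta2 = -0.8901
x = L1*cos(theta1) + L2*cos(theta1+theta2)
x = -10.286 + -2.2553
x = -12.5413


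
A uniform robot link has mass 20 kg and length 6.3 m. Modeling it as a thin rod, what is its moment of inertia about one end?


I = (1/3) * m * L^2
= (1/3) * 20 * 6.3^2
= 0.333333 * 20 * 39.69
= 264.6 kg*m^2


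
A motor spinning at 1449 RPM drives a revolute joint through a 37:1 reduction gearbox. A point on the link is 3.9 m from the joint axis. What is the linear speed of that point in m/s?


omega_motor = 1449 * 2*pi/60 = 151.7389 rad/s
omega_joint = omega_motor / 37 = 4.1011 rad/s
v = omega_joint * r = 4.1011 * 3.9
= 15.9941 m/s


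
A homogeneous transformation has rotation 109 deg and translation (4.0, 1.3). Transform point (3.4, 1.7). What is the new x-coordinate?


x' = cos(theta)*px - sin(theta)*py + tx
= -0.3256*3.4 - 0.9455*1.7 + 4.0
= 1.2857


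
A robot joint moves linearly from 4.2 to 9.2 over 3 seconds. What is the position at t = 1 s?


s = t/T = 1/3 = 0.3333
p(t) = p0 + (pf-p0)*s
= 4.2 + (9.2 - 4.2) * 0.3333
= 5.8667


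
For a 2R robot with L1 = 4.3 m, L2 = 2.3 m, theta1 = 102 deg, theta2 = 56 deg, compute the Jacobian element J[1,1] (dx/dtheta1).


J[1,1] = -L1*sin(t1) - L2*sin(t1+t2)
= -4.3*sin(102) - 2.3*sin(158)
= -5.0676


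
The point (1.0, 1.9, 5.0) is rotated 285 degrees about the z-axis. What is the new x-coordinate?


Rotation about z-axis: x' = x*cos(theta) - y*sin(theta)
= 1.0 * 0.2588 - 1.9 * -0.9659
= 2.0941


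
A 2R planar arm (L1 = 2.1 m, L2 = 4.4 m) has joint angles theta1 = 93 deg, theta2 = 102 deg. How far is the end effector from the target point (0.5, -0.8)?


End effector via forward kinematics:
x = L1*cos(t1) + L2*cos(t1+t2) = -4.36
y = L1*sin(t1) + L2*sin(t1+t2) = 0.9583
Distance to target:
d = sqrt((0.5 - -4.36)^2 + (-0.8 - 0.9583)^2)
= sqrt(23.6194 + 3.0917)
= 5.1683 m


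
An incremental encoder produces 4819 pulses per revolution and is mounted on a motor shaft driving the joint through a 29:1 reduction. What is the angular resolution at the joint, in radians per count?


counts per rev = 4819
effective counts at joint = 4819 * 29 = 139751
resolution = 2*pi / 139751
= 4.4960e-05 rad/count


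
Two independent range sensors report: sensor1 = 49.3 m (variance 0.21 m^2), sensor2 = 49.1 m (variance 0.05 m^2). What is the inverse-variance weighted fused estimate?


w1 = (1/var1) / (1/var1 + 1/var2)
   = 4.7619 / (4.7619 + 20.0) = 0.1923
w2 = 1 - w1 = 0.8077
fused = w1*s1 + w2*s2 = 9.4808 + 39.6577
= 49.1385 m


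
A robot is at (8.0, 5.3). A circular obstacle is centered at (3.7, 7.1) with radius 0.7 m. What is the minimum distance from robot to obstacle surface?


center_dist = sqrt((8.0-3.7)^2 + (5.3-7.1)^2)
= sqrt(18.49 + 3.24)
= 4.6615
min_dist = center_dist - radius = 4.6615 - 0.7 = 3.9615 m


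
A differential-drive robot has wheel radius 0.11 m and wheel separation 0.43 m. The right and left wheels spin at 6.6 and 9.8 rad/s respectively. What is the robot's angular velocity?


vR = r*wR = 0.11*6.6 = 0.726 m/s
vL = r*wL = 0.11*9.8 = 1.078 m/s
v = (vR+vL)/2 = 0.902 m/s
omega = (vR-vL)/L = -0.8186 rad/s
angular velocity = -0.8186 rad/s


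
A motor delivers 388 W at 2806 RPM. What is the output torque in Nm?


omega = 2806 * 2*pi/60 = 293.8436 rad/s
tau = P / omega = 388 / 293.8436
= 1.3204 Nm


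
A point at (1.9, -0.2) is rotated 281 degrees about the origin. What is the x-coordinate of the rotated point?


x' = x*cos(theta) - y*sin(theta)
cos(281 deg) = 0.1908, sin(281 deg) = -0.9816
x' = 1.9 * 0.1908 - -0.2 * -0.9816
= 0.3625 - 0.1963
= 0.1662


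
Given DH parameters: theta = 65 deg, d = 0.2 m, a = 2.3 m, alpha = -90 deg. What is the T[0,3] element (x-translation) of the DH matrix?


T[0,3] = a * cos(theta)
= 2.3 * cos(65 deg)
= 2.3 * 0.4226
= 0.972


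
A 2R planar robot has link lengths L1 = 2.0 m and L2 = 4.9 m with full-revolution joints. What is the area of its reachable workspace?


r_max = L1 + L2 = 6.9 m
r_min = |L1 - L2| = 2.9 m
Area = pi*(r_max^2 - r_min^2)
= pi*(47.61 - 8.41)
= pi * 39.2
= 123.1504 m^2


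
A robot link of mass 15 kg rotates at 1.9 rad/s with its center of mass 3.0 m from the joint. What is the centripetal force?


F = m * omega^2 * r
= 15 * 1.9^2 * 3.0
= 15 * 3.61 * 3.0
= 162.45 N


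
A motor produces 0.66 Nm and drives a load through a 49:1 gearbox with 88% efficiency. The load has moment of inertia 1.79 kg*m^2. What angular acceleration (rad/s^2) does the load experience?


tau_out = tau_motor * N * eta
= 0.66 * 49 * 0.88 = 28.4592 Nm
alpha = tau_out / I = 28.4592 / 1.79
= 15.899 rad/s^2


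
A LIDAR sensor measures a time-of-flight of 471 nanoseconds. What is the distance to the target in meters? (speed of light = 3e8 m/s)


tof = 471 ns = 4.71e-07 s
dist = c * tof / 2
= 3e8 * 4.71e-07 / 2
= 70.65 m


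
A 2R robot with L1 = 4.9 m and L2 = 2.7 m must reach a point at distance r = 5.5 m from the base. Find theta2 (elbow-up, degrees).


cos(theta2) = (r^2 - L1^2 - L2^2) / (2*L1*L2)
cos(theta2) = (30.25 - 24.01 - 7.29) / 26.46
cos(theta2) = -0.039683
theta2 = 92.2742 degrees


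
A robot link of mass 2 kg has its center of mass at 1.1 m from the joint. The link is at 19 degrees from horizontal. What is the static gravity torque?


tau = m*g*L*cos(angle)
= 2 * 9.81 * 1.1 * cos(19 deg)
= 2 * 9.81 * 1.1 * 0.9455
= 20.4062 Nm


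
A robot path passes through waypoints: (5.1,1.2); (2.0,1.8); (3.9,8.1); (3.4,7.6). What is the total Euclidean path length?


Segment lengths:
  seg1 = sqrt((-3.1)^2 + (0.6)^2) = 3.1575
  seg2 = sqrt((1.9)^2 + (6.3)^2) = 6.5803
  seg3 = sqrt((-0.5)^2 + (-0.5)^2) = 0.7071
Total = 10.4449


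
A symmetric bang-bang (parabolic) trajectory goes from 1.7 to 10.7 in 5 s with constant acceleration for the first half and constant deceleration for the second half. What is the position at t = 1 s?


Symmetric rest-to-rest: each phase covers (pf-p0)/2 in time T/2. 0.5*a*(T/2)^2 = (pf-p0)/2 => a = 4*(pf-p0)/T^2
a = 4*(10.7-1.7)/5^2 = 1.44
t = 1 is in the acceleration phase (t <= T/2).
p = p0 + 0.5*a*t^2 = 1.7 + 0.5*1.44*1^2
= 2.42


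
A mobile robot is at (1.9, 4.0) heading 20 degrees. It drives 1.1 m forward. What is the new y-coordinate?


y_new = y0 + d*sin(theta)
= 4.0 + 1.1*sin(20)
= 4.0 + 0.3762
= 4.3762


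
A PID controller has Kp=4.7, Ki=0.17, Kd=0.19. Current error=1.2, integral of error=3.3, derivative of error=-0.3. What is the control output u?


u = Kp*e + Ki*int(e) + Kd*de/dt
= 4.7*1.2 + 0.17*3.3 + 0.19*(-0.3)
= 5.64 + 0.561 + -0.057
= 6.144


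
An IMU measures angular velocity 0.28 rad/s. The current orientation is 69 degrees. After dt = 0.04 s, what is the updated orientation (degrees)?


delta_theta = w * dt = 0.28 * 0.04 = 0.0112 rad
= 0.6417 deg
theta_new = 69 + 0.6417 = 69.6417 deg


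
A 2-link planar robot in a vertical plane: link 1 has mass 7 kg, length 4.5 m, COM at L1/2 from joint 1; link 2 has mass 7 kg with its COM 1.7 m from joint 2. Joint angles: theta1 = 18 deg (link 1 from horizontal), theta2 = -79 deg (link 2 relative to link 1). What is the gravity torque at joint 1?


Horizontal distance from joint 1 to link-1 COM:
  x_c1 = (L1/2)*cos(t1) = 2.25 * 0.9511 = 2.1399 m
Horizontal distance from joint 1 to link-2 COM:
  x_c2 = L1*cos(t1) + Lc2*cos(t1+t2)
       = 4.5*0.9511 + 1.7*0.4848 = 5.1039 m
tau1 = m1*g*x_c1 + m2*g*x_c2
     = 7*9.81*2.1399 + 7*9.81*5.1039
     = 146.9454 + 350.4869
     = 497.4323 Nm


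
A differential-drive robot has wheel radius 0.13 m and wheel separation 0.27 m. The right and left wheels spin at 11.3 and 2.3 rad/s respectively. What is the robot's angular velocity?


vR = r*wR = 0.13*11.3 = 1.469 m/s
vL = r*wL = 0.13*2.3 = 0.299 m/s
v = (vR+vL)/2 = 0.884 m/s
omega = (vR-vL)/L = 4.3333 rad/s
angular velocity = 4.3333 rad/s


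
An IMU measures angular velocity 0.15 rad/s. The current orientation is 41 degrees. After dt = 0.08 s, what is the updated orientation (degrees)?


delta_theta = w * dt = 0.15 * 0.08 = 0.012 rad
= 0.6875 deg
theta_new = 41 + 0.6875 = 41.6875 deg


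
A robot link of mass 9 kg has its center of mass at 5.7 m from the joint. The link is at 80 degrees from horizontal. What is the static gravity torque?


tau = m*g*L*cos(angle)
= 9 * 9.81 * 5.7 * cos(80 deg)
= 9 * 9.81 * 5.7 * 0.1736
= 87.389 Nm


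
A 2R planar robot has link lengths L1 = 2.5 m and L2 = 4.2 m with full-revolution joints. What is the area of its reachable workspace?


r_max = L1 + L2 = 6.7 m
r_min = |L1 - L2| = 1.7 m
Area = pi*(r_max^2 - r_min^2)
= pi*(44.89 - 2.89)
= pi * 42.0
= 131.9469 m^2


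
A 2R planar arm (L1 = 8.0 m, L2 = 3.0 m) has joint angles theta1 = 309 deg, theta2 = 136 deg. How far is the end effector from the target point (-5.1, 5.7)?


End effector via forward kinematics:
x = L1*cos(t1) + L2*cos(t1+t2) = 5.296
y = L1*sin(t1) + L2*sin(t1+t2) = -3.2286
Distance to target:
d = sqrt((-5.1 - 5.296)^2 + (5.7 - -3.2286)^2)
= sqrt(108.0774 + 79.7196)
= 13.7039 m


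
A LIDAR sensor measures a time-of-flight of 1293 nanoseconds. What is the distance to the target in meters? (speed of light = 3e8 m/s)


tof = 1293 ns = 1.293e-06 s
dist = c * tof / 2
= 3e8 * 1.293e-06 / 2
= 193.95 m


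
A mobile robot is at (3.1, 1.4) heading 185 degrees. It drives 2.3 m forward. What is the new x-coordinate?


x_new = x0 + d*cos(theta)
= 3.1 + 2.3*cos(185)
= 3.1 + -2.2912
= 0.8088


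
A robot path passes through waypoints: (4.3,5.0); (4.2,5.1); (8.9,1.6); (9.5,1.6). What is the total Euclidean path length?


Segment lengths:
  seg1 = sqrt((-0.1)^2 + (0.1)^2) = 0.1414
  seg2 = sqrt((4.7)^2 + (-3.5)^2) = 5.86
  seg3 = sqrt((0.6)^2 + (0.0)^2) = 0.6
Total = 6.6015


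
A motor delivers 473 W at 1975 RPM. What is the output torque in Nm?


omega = 1975 * 2*pi/60 = 206.8215 rad/s
tau = P / omega = 473 / 206.8215
= 2.287 Nm


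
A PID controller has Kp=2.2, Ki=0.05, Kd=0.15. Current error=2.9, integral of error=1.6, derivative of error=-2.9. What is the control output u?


u = Kp*e + Ki*int(e) + Kd*de/dt
= 2.2*2.9 + 0.05*1.6 + 0.15*(-2.9)
= 6.38 + 0.08 + -0.435
= 6.025


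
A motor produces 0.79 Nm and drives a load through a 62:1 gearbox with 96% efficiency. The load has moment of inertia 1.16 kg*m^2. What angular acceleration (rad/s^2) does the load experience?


tau_out = tau_motor * N * eta
= 0.79 * 62 * 0.96 = 47.0208 Nm
alpha = tau_out / I = 47.0208 / 1.16
= 40.5352 rad/s^2


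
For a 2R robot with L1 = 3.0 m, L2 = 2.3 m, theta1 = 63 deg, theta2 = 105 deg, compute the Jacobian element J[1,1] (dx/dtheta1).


J[1,1] = -L1*sin(t1) - L2*sin(t1+t2)
= -3.0*sin(63) - 2.3*sin(168)
= -3.1512


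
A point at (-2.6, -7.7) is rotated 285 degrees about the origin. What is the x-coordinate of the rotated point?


x' = x*cos(theta) - y*sin(theta)
cos(285 deg) = 0.2588, sin(285 deg) = -0.9659
x' = -2.6 * 0.2588 - -7.7 * -0.9659
= -0.6729 - 7.4376
= -8.1106


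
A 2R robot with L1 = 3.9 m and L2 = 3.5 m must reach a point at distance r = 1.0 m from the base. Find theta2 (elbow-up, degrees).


cos(theta2) = (r^2 - L1^2 - L2^2) / (2*L1*L2)
cos(theta2) = (1.0 - 15.21 - 12.25) / 27.3
cos(theta2) = -0.969231
theta2 = 165.75 degrees


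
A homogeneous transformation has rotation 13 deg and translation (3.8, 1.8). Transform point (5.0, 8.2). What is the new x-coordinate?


x' = cos(theta)*px - sin(theta)*py + tx
= 0.9744*5.0 - 0.225*8.2 + 3.8
= 6.8273


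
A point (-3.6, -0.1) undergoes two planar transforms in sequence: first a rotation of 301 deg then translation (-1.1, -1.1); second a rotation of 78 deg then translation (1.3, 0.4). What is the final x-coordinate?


After transform 1:
x1 = cos(301)*-3.6 - sin(301)*-0.1 + -1.1 = -3.0399
y1 = sin(301)*-3.6 + cos(301)*-0.1 + -1.1 = 1.9343
After transform 2:
x2 = cos(78)*-3.0399 - sin(78)*1.9343 + 1.3
= -1.2241


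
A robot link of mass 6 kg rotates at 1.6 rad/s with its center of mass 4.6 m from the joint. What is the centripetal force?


F = m * omega^2 * r
= 6 * 1.6^2 * 4.6
= 6 * 2.56 * 4.6
= 70.656 N


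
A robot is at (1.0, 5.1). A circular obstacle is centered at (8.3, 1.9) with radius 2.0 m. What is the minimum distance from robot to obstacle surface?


center_dist = sqrt((1.0-8.3)^2 + (5.1-1.9)^2)
= sqrt(53.29 + 10.24)
= 7.9706
min_dist = center_dist - radius = 7.9706 - 2.0 = 5.9706 m


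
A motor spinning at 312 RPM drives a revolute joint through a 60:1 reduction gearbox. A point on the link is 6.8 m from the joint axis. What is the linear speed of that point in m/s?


omega_motor = 312 * 2*pi/60 = 32.6726 rad/s
omega_joint = omega_motor / 60 = 0.5445 rad/s
v = omega_joint * r = 0.5445 * 6.8
= 3.7029 m/s


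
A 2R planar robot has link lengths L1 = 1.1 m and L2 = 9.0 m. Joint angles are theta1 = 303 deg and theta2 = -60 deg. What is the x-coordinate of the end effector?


Convert angles to radians: theta1 = 5.2883, theta2 = -1.0472
x = L1*cos(theta1) + L2*cos(theta1+theta2)
x = 0.5991 + -4.0859
x = -3.4868


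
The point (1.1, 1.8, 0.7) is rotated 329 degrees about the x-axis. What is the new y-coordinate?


Rotation about x-axis: y' = y*cos(theta) - z*sin(theta)
= 1.8 * 0.8572 - 0.7 * -0.515
= 1.9034


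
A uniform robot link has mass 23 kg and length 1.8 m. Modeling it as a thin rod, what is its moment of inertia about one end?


I = (1/3) * m * L^2
= (1/3) * 23 * 1.8^2
= 0.333333 * 23 * 3.24
= 24.84 kg*m^2


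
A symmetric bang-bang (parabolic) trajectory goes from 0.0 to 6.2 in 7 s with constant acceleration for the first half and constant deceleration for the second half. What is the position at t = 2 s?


Symmetric rest-to-rest: each phase covers (pf-p0)/2 in time T/2. 0.5*a*(T/2)^2 = (pf-p0)/2 => a = 4*(pf-p0)/T^2
a = 4*(6.2-0.0)/7^2 = 0.5061
t = 2 is in the acceleration phase (t <= T/2).
p = p0 + 0.5*a*t^2 = 0.0 + 0.5*0.5061*2^2
= 1.0122


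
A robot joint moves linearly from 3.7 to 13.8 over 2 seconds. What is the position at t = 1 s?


s = t/T = 1/2 = 0.5
p(t) = p0 + (pf-p0)*s
= 3.7 + (13.8 - 3.7) * 0.5
= 8.75


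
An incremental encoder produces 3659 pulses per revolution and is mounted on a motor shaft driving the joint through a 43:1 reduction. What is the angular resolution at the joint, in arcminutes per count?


counts per rev = 3659
effective counts at joint = 3659 * 43 = 157337
resolution = 360*60 / 157337
= 0.1373 arcmin/count


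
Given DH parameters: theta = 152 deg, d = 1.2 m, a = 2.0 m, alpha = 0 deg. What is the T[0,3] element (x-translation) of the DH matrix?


T[0,3] = a * cos(theta)
= 2.0 * cos(152 deg)
= 2.0 * -0.8829
= -1.7659


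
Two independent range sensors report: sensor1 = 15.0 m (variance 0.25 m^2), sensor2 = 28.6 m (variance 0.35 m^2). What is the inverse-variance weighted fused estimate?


w1 = (1/var1) / (1/var1 + 1/var2)
   = 4.0 / (4.0 + 2.8571) = 0.5833
w2 = 1 - w1 = 0.4167
fused = w1*s1 + w2*s2 = 8.75 + 11.9167
= 20.6667 m


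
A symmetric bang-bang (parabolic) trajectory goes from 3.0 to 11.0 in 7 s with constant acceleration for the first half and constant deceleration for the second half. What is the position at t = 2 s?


Symmetric rest-to-rest: each phase covers (pf-p0)/2 in time T/2. 0.5*a*(T/2)^2 = (pf-p0)/2 => a = 4*(pf-p0)/T^2
a = 4*(11.0-3.0)/7^2 = 0.6531
t = 2 is in the acceleration phase (t <= T/2).
p = p0 + 0.5*a*t^2 = 3.0 + 0.5*0.6531*2^2
= 4.3061


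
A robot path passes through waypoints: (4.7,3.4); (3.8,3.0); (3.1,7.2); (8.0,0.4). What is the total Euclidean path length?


Segment lengths:
  seg1 = sqrt((-0.9)^2 + (-0.4)^2) = 0.9849
  seg2 = sqrt((-0.7)^2 + (4.2)^2) = 4.2579
  seg3 = sqrt((4.9)^2 + (-6.8)^2) = 8.3815
Total = 13.6243


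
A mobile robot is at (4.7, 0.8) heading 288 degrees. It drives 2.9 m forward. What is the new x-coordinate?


x_new = x0 + d*cos(theta)
= 4.7 + 2.9*cos(288)
= 4.7 + 0.8961
= 5.5961


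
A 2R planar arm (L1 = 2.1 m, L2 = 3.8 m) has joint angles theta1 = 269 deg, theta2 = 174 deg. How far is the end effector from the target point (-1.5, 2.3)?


End effector via forward kinematics:
x = L1*cos(t1) + L2*cos(t1+t2) = 0.4265
y = L1*sin(t1) + L2*sin(t1+t2) = 1.672
Distance to target:
d = sqrt((-1.5 - 0.4265)^2 + (2.3 - 1.672)^2)
= sqrt(3.7112 + 0.3944)
= 2.0262 m


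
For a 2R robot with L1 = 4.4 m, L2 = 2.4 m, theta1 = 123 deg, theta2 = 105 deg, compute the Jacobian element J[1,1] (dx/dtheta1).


J[1,1] = -L1*sin(t1) - L2*sin(t1+t2)
= -4.4*sin(123) - 2.4*sin(228)
= -1.9066


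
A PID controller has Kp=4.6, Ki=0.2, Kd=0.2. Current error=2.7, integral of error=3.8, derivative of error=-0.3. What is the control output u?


u = Kp*e + Ki*int(e) + Kd*de/dt
= 4.6*2.7 + 0.2*3.8 + 0.2*(-0.3)
= 12.42 + 0.76 + -0.06
= 13.12


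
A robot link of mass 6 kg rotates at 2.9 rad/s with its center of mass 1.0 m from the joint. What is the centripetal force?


F = m * omega^2 * r
= 6 * 2.9^2 * 1.0
= 6 * 8.41 * 1.0
= 50.46 N


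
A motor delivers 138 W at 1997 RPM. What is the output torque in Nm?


omega = 1997 * 2*pi/60 = 209.1254 rad/s
tau = P / omega = 138 / 209.1254
= 0.6599 Nm


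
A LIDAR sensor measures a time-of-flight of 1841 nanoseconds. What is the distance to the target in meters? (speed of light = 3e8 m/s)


tof = 1841 ns = 1.841e-06 s
dist = c * tof / 2
= 3e8 * 1.841e-06 / 2
= 276.15 m


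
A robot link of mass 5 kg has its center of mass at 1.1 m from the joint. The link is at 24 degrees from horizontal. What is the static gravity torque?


tau = m*g*L*cos(angle)
= 5 * 9.81 * 1.1 * cos(24 deg)
= 5 * 9.81 * 1.1 * 0.9135
= 49.2903 Nm


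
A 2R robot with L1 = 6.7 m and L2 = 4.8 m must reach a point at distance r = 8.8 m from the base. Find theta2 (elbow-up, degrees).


cos(theta2) = (r^2 - L1^2 - L2^2) / (2*L1*L2)
cos(theta2) = (77.44 - 44.89 - 23.04) / 64.32
cos(theta2) = 0.147854
theta2 = 81.4974 degrees


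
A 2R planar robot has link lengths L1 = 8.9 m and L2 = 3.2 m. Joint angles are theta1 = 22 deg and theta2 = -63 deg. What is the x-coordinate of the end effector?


Convert angles to radians: theta1 = 0.384, theta2 = -1.0996
x = L1*cos(theta1) + L2*cos(theta1+theta2)
x = 8.2519 + 2.4151
x = 10.667


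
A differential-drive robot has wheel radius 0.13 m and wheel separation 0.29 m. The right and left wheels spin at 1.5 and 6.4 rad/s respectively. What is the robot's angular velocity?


vR = r*wR = 0.13*1.5 = 0.195 m/s
vL = r*wL = 0.13*6.4 = 0.832 m/s
v = (vR+vL)/2 = 0.5135 m/s
omega = (vR-vL)/L = -2.1966 rad/s
angular velocity = -2.1966 rad/s


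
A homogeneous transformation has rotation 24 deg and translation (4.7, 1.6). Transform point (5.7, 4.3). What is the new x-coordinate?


x' = cos(theta)*px - sin(theta)*py + tx
= 0.9135*5.7 - 0.4067*4.3 + 4.7
= 8.1582


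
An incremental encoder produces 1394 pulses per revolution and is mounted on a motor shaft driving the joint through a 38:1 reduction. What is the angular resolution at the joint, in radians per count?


counts per rev = 1394
effective counts at joint = 1394 * 38 = 52972
resolution = 2*pi / 52972
= 1.1861e-04 rad/count


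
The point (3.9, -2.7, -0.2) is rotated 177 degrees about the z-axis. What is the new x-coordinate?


Rotation about z-axis: x' = x*cos(theta) - y*sin(theta)
= 3.9 * -0.9986 - -2.7 * 0.0523
= -3.7533


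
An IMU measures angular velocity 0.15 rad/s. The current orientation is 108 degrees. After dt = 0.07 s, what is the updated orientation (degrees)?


delta_theta = w * dt = 0.15 * 0.07 = 0.0105 rad
= 0.6016 deg
theta_new = 108 + 0.6016 = 108.6016 deg


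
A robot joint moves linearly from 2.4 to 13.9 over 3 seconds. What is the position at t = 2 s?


s = t/T = 2/3 = 0.6667
p(t) = p0 + (pf-p0)*s
= 2.4 + (13.9 - 2.4) * 0.6667
= 10.0667


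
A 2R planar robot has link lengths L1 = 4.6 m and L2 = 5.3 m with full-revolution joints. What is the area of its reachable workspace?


r_max = L1 + L2 = 9.9 m
r_min = |L1 - L2| = 0.7 m
Area = pi*(r_max^2 - r_min^2)
= pi*(98.01 - 0.49)
= pi * 97.52
= 306.3681 m^2


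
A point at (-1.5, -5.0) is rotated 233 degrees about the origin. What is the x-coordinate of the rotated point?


x' = x*cos(theta) - y*sin(theta)
cos(233 deg) = -0.6018, sin(233 deg) = -0.7986
x' = -1.5 * -0.6018 - -5.0 * -0.7986
= 0.9027 - 3.9932
= -3.0905


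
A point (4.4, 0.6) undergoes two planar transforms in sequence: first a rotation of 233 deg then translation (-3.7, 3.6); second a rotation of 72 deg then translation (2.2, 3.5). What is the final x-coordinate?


After transform 1:
x1 = cos(233)*4.4 - sin(233)*0.6 + -3.7 = -5.8688
y1 = sin(233)*4.4 + cos(233)*0.6 + 3.6 = -0.2751
After transform 2:
x2 = cos(72)*-5.8688 - sin(72)*-0.2751 + 2.2
= 0.6481


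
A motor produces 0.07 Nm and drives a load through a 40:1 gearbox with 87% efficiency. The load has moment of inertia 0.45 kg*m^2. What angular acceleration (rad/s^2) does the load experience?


tau_out = tau_motor * N * eta
= 0.07 * 40 * 0.87 = 2.436 Nm
alpha = tau_out / I = 2.436 / 0.45
= 5.4133 rad/s^2


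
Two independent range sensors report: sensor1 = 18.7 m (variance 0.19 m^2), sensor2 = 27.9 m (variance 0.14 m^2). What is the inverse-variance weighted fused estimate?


w1 = (1/var1) / (1/var1 + 1/var2)
   = 5.2632 / (5.2632 + 7.1429) = 0.4242
w2 = 1 - w1 = 0.5758
fused = w1*s1 + w2*s2 = 7.9333 + 16.0636
= 23.997 m


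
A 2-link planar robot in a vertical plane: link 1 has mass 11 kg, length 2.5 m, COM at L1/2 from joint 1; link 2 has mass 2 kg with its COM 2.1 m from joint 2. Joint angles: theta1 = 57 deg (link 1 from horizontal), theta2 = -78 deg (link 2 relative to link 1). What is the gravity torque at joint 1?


Horizontal distance from joint 1 to link-1 COM:
  x_c1 = (L1/2)*cos(t1) = 1.25 * 0.5446 = 0.6808 m
Horizontal distance from joint 1 to link-2 COM:
  x_c2 = L1*cos(t1) + Lc2*cos(t1+t2)
       = 2.5*0.5446 + 2.1*0.9336 = 3.3221 m
tau1 = m1*g*x_c1 + m2*g*x_c2
     = 11*9.81*0.6808 + 2*9.81*3.3221
     = 73.465 + 65.1799
     = 138.6449 Nm


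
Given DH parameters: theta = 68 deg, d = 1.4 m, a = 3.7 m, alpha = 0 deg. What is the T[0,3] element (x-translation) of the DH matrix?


T[0,3] = a * cos(theta)
= 3.7 * cos(68 deg)
= 3.7 * 0.3746
= 1.386


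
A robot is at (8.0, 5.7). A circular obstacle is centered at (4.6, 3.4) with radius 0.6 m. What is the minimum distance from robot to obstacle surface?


center_dist = sqrt((8.0-4.6)^2 + (5.7-3.4)^2)
= sqrt(11.56 + 5.29)
= 4.1049
min_dist = center_dist - radius = 4.1049 - 0.6 = 3.5049 m


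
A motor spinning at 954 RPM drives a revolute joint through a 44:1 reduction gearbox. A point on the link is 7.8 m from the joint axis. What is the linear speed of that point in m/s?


omega_motor = 954 * 2*pi/60 = 99.9026 rad/s
omega_joint = omega_motor / 44 = 2.2705 rad/s
v = omega_joint * r = 2.2705 * 7.8
= 17.71 m/s


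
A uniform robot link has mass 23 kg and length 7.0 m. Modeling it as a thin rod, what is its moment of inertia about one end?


I = (1/3) * m * L^2
= (1/3) * 23 * 7.0^2
= 0.333333 * 23 * 49.0
= 375.6667 kg*m^2


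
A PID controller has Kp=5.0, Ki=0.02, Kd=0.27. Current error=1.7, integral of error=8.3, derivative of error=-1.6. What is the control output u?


u = Kp*e + Ki*int(e) + Kd*de/dt
= 5.0*1.7 + 0.02*8.3 + 0.27*(-1.6)
= 8.5 + 0.166 + -0.432
= 8.234


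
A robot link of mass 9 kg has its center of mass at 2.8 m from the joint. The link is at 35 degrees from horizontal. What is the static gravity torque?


tau = m*g*L*cos(angle)
= 9 * 9.81 * 2.8 * cos(35 deg)
= 9 * 9.81 * 2.8 * 0.8192
= 202.5042 Nm


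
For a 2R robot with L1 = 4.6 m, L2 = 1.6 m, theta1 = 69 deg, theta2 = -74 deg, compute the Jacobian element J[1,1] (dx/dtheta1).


J[1,1] = -L1*sin(t1) - L2*sin(t1+t2)
= -4.6*sin(69) - 1.6*sin(-5)
= -4.155


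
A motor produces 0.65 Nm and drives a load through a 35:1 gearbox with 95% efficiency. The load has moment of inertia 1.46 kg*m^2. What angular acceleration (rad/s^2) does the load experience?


tau_out = tau_motor * N * eta
= 0.65 * 35 * 0.95 = 21.6125 Nm
alpha = tau_out / I = 21.6125 / 1.46
= 14.8031 rad/s^2


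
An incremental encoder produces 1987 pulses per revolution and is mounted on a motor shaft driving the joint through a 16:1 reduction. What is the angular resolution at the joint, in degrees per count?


counts per rev = 1987
effective counts at joint = 1987 * 16 = 31792
resolution = 360 / 31792
= 0.0113 deg/count


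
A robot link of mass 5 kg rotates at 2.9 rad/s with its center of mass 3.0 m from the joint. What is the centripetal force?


F = m * omega^2 * r
= 5 * 2.9^2 * 3.0
= 5 * 8.41 * 3.0
= 126.15 N


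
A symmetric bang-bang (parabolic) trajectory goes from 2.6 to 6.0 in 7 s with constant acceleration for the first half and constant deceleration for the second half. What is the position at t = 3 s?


Symmetric rest-to-rest: each phase covers (pf-p0)/2 in time T/2. 0.5*a*(T/2)^2 = (pf-p0)/2 => a = 4*(pf-p0)/T^2
a = 4*(6.0-2.6)/7^2 = 0.2776
t = 3 is in the acceleration phase (t <= T/2).
p = p0 + 0.5*a*t^2 = 2.6 + 0.5*0.2776*3^2
= 3.849


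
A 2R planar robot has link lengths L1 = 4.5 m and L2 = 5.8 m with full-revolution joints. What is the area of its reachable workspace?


r_max = L1 + L2 = 10.3 m
r_min = |L1 - L2| = 1.3 m
Area = pi*(r_max^2 - r_min^2)
= pi*(106.09 - 1.69)
= pi * 104.4
= 327.9823 m^2


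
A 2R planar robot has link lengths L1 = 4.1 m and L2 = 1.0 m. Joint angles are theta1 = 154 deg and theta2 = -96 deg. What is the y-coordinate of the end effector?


Convert angles to radians: theta1 = 2.6878, theta2 = -1.6755
y = L1*sin(theta1) + L2*sin(theta1+theta2)
y = 1.7973 + 0.848
y = 2.6454


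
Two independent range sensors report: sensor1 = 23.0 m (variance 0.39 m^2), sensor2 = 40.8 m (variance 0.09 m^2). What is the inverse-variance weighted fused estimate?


w1 = (1/var1) / (1/var1 + 1/var2)
   = 2.5641 / (2.5641 + 11.1111) = 0.1875
w2 = 1 - w1 = 0.8125
fused = w1*s1 + w2*s2 = 4.3125 + 33.15
= 37.4625 m


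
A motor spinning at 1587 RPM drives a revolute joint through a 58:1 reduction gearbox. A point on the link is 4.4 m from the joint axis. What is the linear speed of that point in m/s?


omega_motor = 1587 * 2*pi/60 = 166.1903 rad/s
omega_joint = omega_motor / 58 = 2.8653 rad/s
v = omega_joint * r = 2.8653 * 4.4
= 12.6075 m/s


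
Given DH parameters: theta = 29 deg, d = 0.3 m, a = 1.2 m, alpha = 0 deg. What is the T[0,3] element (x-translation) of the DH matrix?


T[0,3] = a * cos(theta)
= 1.2 * cos(29 deg)
= 1.2 * 0.8746
= 1.0495


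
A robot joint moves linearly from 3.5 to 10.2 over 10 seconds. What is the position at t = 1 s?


s = t/T = 1/10 = 0.1
p(t) = p0 + (pf-p0)*s
= 3.5 + (10.2 - 3.5) * 0.1
= 4.17


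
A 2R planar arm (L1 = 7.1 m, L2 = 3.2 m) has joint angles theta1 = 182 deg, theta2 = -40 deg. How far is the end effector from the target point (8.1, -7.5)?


End effector via forward kinematics:
x = L1*cos(t1) + L2*cos(t1+t2) = -9.6173
y = L1*sin(t1) + L2*sin(t1+t2) = 1.7223
Distance to target:
d = sqrt((8.1 - -9.6173)^2 + (-7.5 - 1.7223)^2)
= sqrt(313.903 + 85.0514)
= 19.9738 m


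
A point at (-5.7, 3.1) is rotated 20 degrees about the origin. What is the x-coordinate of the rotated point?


x' = x*cos(theta) - y*sin(theta)
cos(20 deg) = 0.9397, sin(20 deg) = 0.342
x' = -5.7 * 0.9397 - 3.1 * 0.342
= -5.3562 - 1.0603
= -6.4165


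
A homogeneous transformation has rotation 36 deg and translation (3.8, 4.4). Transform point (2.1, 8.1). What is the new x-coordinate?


x' = cos(theta)*px - sin(theta)*py + tx
= 0.809*2.1 - 0.5878*8.1 + 3.8
= 0.7379


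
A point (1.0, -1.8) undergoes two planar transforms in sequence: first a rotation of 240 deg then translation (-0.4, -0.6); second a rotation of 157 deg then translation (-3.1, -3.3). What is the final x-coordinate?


After transform 1:
x1 = cos(240)*1.0 - sin(240)*-1.8 + -0.4 = -2.4588
y1 = sin(240)*1.0 + cos(240)*-1.8 + -0.6 = -0.566
After transform 2:
x2 = cos(157)*-2.4588 - sin(157)*-0.566 + -3.1
= -0.6155


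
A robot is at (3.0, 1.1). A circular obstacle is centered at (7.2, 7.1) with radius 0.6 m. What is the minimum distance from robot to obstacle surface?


center_dist = sqrt((3.0-7.2)^2 + (1.1-7.1)^2)
= sqrt(17.64 + 36.0)
= 7.3239
min_dist = center_dist - radius = 7.3239 - 0.6 = 6.7239 m


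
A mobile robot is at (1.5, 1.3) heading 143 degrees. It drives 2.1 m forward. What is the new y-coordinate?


y_new = y0 + d*sin(theta)
= 1.3 + 2.1*sin(143)
= 1.3 + 1.2638
= 2.5638


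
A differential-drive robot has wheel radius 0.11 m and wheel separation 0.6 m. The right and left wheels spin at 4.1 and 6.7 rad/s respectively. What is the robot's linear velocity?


vR = r*wR = 0.11*4.1 = 0.451 m/s
vL = r*wL = 0.11*6.7 = 0.737 m/s
v = (vR+vL)/2 = 0.594 m/s
omega = (vR-vL)/L = -0.4767 rad/s
linear velocity = 0.594 m/s


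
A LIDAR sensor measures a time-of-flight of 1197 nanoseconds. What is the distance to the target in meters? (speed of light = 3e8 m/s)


tof = 1197 ns = 1.197e-06 s
dist = c * tof / 2
= 3e8 * 1.197e-06 / 2
= 179.55 m


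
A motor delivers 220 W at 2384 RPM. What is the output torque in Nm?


omega = 2384 * 2*pi/60 = 249.6519 rad/s
tau = P / omega = 220 / 249.6519
= 0.8812 Nm


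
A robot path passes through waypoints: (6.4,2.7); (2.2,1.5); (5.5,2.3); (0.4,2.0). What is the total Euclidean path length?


Segment lengths:
  seg1 = sqrt((-4.2)^2 + (-1.2)^2) = 4.3681
  seg2 = sqrt((3.3)^2 + (0.8)^2) = 3.3956
  seg3 = sqrt((-5.1)^2 + (-0.3)^2) = 5.1088
Total = 12.8725


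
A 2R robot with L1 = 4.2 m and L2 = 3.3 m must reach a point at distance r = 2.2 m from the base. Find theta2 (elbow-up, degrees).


cos(theta2) = (r^2 - L1^2 - L2^2) / (2*L1*L2)
cos(theta2) = (4.84 - 17.64 - 10.89) / 27.72
cos(theta2) = -0.854618
theta2 = 148.7175 degrees


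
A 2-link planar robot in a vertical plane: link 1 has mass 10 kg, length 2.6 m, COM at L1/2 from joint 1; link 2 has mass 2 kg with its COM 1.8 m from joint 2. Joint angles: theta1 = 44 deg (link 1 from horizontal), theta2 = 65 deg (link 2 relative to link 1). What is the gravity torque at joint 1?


Horizontal distance from joint 1 to link-1 COM:
  x_c1 = (L1/2)*cos(t1) = 1.3 * 0.7193 = 0.9351 m
Horizontal distance from joint 1 to link-2 COM:
  x_c2 = L1*cos(t1) + Lc2*cos(t1+t2)
       = 2.6*0.7193 + 1.8*-0.3256 = 1.2843 m
tau1 = m1*g*x_c1 + m2*g*x_c2
     = 10*9.81*0.9351 + 2*9.81*1.2843
     = 91.7374 + 25.1972
     = 116.9346 Nm


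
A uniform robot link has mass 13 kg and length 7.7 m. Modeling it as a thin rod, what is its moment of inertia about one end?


I = (1/3) * m * L^2
= (1/3) * 13 * 7.7^2
= 0.333333 * 13 * 59.29
= 256.9233 kg*m^2


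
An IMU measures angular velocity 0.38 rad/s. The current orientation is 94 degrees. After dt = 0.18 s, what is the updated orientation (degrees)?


delta_theta = w * dt = 0.38 * 0.18 = 0.0684 rad
= 3.919 deg
theta_new = 94 + 3.919 = 97.919 deg


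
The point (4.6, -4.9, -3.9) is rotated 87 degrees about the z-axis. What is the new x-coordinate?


Rotation about z-axis: x' = x*cos(theta) - y*sin(theta)
= 4.6 * 0.0523 - -4.9 * 0.9986
= 5.134


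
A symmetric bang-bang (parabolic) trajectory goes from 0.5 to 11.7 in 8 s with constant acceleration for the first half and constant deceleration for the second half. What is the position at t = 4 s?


Symmetric rest-to-rest: each phase covers (pf-p0)/2 in time T/2. 0.5*a*(T/2)^2 = (pf-p0)/2 => a = 4*(pf-p0)/T^2
a = 4*(11.7-0.5)/8^2 = 0.7
t = 4 is in the acceleration phase (t <= T/2).
p = p0 + 0.5*a*t^2 = 0.5 + 0.5*0.7*4^2
= 6.1


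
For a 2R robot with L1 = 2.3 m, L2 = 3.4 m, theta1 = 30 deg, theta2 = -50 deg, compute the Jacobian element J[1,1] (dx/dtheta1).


J[1,1] = -L1*sin(t1) - L2*sin(t1+t2)
= -2.3*sin(30) - 3.4*sin(-20)
= 0.0129


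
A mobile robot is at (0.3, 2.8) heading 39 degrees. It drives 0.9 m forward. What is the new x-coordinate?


x_new = x0 + d*cos(theta)
= 0.3 + 0.9*cos(39)
= 0.3 + 0.6994
= 0.9994


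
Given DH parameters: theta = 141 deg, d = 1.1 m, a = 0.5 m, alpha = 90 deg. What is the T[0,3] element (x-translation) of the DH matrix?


T[0,3] = a * cos(theta)
= 0.5 * cos(141 deg)
= 0.5 * -0.7771
= -0.3886


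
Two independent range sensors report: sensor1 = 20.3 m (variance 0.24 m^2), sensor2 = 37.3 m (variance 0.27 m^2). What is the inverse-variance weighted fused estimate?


w1 = (1/var1) / (1/var1 + 1/var2)
   = 4.1667 / (4.1667 + 3.7037) = 0.5294
w2 = 1 - w1 = 0.4706
fused = w1*s1 + w2*s2 = 10.7471 + 17.5529
= 28.3 m


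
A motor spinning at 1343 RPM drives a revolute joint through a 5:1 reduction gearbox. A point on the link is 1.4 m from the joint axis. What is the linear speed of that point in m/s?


omega_motor = 1343 * 2*pi/60 = 140.6386 rad/s
omega_joint = omega_motor / 5 = 28.1277 rad/s
v = omega_joint * r = 28.1277 * 1.4
= 39.3788 m/s


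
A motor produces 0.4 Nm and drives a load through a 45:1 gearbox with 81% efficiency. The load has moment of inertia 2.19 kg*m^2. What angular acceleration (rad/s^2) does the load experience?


tau_out = tau_motor * N * eta
= 0.4 * 45 * 0.81 = 14.58 Nm
alpha = tau_out / I = 14.58 / 2.19
= 6.6575 rad/s^2


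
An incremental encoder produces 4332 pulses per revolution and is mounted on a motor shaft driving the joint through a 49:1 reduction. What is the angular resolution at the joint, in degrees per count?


counts per rev = 4332
effective counts at joint = 4332 * 49 = 212268
resolution = 360 / 212268
= 0.0017 deg/count
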